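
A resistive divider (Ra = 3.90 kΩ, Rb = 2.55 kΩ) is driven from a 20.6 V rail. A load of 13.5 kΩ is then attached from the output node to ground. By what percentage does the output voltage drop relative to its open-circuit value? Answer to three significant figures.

The divider's output (Thévenin) resistance is Ra‖Rb = 1.542 kΩ.
Fractional drop under load = R_th/(R_th + R_L) = 1.542 / (1.542 + 13.5) = 0.1025.
So the output falls by 10.3 %.

10.3 %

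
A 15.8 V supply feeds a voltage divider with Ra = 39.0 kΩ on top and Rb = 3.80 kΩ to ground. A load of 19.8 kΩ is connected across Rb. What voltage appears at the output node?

The load sits in parallel with Rb: Rb‖R_L = (3.80 × 19.8) / (3.80 + 19.8) = 3.188 kΩ.
V_out = 15.8 × 3.188 / (39.0 + 3.188) = 15.8 × 3.188/42.19 = 1.19 V.
(Unloaded it would have been 1.40 V.)

V_out ≈ 1.19 V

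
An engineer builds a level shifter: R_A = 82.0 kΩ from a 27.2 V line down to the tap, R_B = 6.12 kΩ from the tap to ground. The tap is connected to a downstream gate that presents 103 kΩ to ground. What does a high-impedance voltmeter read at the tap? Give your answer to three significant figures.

V_out ≈ 1.79 V

The load sits in parallel with R_B: R_B‖R_L = (6.12 × 103) / (6.12 + 103) = 5.777 kΩ.
V_out = 27.2 × 5.777 / (82.0 + 5.777) = 27.2 × 5.777/87.78 = 1.79 V.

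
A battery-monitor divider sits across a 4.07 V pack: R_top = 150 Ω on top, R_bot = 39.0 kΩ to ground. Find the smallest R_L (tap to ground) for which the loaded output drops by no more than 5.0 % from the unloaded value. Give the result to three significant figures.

Output resistance R_th = R_top‖R_bot = (150 × 39000)/39150 = 149.4 Ω.
The fractional drop is R_th/(R_th + R_L); requiring this ≤ 0.0500 gives R_L ≥ R_th(1/0.0500 − 1) = 149.4 × 19.00 = 2.84 kΩ.

R_L(min) ≈ 2.84 kΩ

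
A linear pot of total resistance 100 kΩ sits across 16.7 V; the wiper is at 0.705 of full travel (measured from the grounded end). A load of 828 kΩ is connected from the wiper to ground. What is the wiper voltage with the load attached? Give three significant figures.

The wiper splits the pot into (1−α)R = 29.50 kΩ above and αR = 70.50 kΩ below.
Lower section ‖ load = 64.97 kΩ.
V_wiper = 16.7 × 64.97/(29.50 + 64.97) = 11.5 V.

V ≈ 11.5 V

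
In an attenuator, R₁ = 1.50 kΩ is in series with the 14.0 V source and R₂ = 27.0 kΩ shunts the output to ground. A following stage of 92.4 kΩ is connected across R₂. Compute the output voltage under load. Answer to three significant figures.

V_out ≈ 13.1 V

The load sits in parallel with R₂: R₂‖R_L = (27.0 × 92.4) / (27.0 + 92.4) = 20.89 kΩ.
V_out = 14.0 × 20.89 / (1.50 + 20.89) = 14.0 × 20.89/22.39 = 13.1 V.
(Unloaded it would have been 13.3 V.)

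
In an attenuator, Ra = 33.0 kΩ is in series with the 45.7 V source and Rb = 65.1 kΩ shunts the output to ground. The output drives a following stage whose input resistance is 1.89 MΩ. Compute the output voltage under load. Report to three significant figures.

V_out ≈ 30.0 V

The load sits in parallel with Rb: Rb‖R_L = (65.1 × 1890) / (65.1 + 1890) = 62.93 kΩ.
V_out = 45.7 × 62.93 / (33.0 + 62.93) = 45.7 × 62.93/95.93 = 30.0 V.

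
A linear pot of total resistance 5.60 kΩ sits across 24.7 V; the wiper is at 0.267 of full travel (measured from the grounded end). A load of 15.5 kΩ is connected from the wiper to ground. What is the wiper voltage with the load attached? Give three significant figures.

V ≈ 6.16 V

The wiper splits the pot into (1−α)R = 4.105 kΩ above and αR = 1.495 kΩ below.
Lower section ‖ load = 1.364 kΩ.
V_wiper = 24.7 × 1.364/(4.105 + 1.364) = 6.16 V.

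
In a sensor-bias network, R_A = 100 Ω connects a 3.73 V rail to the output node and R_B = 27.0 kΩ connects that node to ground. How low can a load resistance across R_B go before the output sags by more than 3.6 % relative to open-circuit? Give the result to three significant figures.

R_L(min) ≈ 2.67 kΩ

Output resistance R_th = R_A‖R_B = (100 × 27000)/27100 = 99.63 Ω.
The fractional drop is R_th/(R_th + R_L); requiring this ≤ 0.0360 gives R_L ≥ R_th(1/0.0360 − 1) = 99.63 × 26.78 = 2.67 kΩ.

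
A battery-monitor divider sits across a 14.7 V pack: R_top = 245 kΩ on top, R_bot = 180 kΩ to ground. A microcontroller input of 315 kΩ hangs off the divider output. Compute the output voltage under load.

The load sits in parallel with R_bot: R_bot‖R_L = (180 × 315) / (180 + 315) = 114.5 kΩ.
V_out = 14.7 × 114.5 / (245 + 114.5) = 14.7 × 114.5/359.5 = 4.68 V.

V_out ≈ 4.68 V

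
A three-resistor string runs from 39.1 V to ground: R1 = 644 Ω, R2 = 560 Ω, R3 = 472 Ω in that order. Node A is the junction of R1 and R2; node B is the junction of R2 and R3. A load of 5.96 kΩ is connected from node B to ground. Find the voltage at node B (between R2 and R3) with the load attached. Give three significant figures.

V ≈ 10.4 V

At node B, R3 is in parallel with the load: R3‖R_L = 437.4 Ω.
Below node A the resistance is R2 + (R3‖R_L) = 997.4 Ω, so V_A = 39.1 × 997.4/1641 = 23.76 V.
Then V_B = V_A × (R3‖R_L)/(R2 + R3‖R_L) = 23.76 × 437.4/997.4 = 10.4 V.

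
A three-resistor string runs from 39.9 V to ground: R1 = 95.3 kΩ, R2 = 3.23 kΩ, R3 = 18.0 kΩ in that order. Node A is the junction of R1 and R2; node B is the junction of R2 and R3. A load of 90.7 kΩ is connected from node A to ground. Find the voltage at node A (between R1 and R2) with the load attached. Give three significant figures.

Below node A the series string R2+R3 = 21.23 kΩ sits in parallel with the 90.7 kΩ load: 17.20 kΩ.
V_A = 39.9 × 17.20/(95.3 + 17.20) = 6.10 V.

V ≈ 6.10 V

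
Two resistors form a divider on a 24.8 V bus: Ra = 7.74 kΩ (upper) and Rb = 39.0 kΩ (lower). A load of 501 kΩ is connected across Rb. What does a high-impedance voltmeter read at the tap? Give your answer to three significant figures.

V_out ≈ 20.4 V

The load sits in parallel with Rb: Rb‖R_L = (39.0 × 501) / (39.0 + 501) = 36.18 kΩ.
V_out = 24.8 × 36.18 / (7.74 + 36.18) = 24.8 × 36.18/43.92 = 20.4 V.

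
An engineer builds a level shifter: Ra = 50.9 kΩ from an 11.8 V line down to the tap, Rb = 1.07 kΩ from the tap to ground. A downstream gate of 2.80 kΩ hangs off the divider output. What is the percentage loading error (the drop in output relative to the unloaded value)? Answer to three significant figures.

The divider's output (Thévenin) resistance is Ra‖Rb = 1.048 kΩ.
Fractional drop under load = R_th/(R_th + R_L) = 1.048 / (1.048 + 2.80) = 0.2723.
So the output falls by 27.2 %.

27.2 %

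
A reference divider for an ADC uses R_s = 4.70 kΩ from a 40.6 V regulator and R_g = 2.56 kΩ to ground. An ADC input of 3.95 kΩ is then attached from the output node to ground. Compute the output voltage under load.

The load sits in parallel with R_g: R_g‖R_L = (2.56 × 3.95) / (2.56 + 3.95) = 1.553 kΩ.
V_out = 40.6 × 1.553 / (4.70 + 1.553) = 40.6 × 1.553/6.253 = 10.1 V.
(Unloaded it would have been 14.3 V.)

V_out ≈ 10.1 V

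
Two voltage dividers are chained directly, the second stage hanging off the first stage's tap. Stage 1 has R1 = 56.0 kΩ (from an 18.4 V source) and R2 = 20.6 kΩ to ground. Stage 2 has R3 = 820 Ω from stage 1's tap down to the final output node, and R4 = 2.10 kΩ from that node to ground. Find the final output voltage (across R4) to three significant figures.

V_out ≈ 0.578 V

Stage 2 presents R3+R4 = 2920 Ω as a load on stage 1's tap.
Stage 1's lower leg becomes R2‖(R3+R4) = 2557 Ω, so V_mid = 18.4 × 2557/58560 = 0.8036 V.
Stage 2 is itself unloaded: V_out = V_mid × R4/(R3+R4) = 0.8036 × 2100/2920 = 0.578 V.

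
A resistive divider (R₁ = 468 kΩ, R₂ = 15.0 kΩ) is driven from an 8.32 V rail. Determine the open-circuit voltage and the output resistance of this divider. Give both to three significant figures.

V_th is the open-circuit tap voltage: 8.32 × 15.0/(468 + 15.0) = 0.258 V.
With the supply zeroed, R₁ and R₂ appear in parallel from the tap: R_th = R₁‖R₂ = (468 × 15.0)/483.0 = 14.5 kΩ.

V_th = 0.258 V, R_th = 14.5 kΩ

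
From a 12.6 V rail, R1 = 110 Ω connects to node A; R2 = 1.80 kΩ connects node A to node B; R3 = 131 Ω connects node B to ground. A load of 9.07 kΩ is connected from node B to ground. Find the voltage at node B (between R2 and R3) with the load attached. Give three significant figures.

V ≈ 0.798 V

At node B, R3 is in parallel with the load: R3‖R_L = 129.1 Ω.
Below node A the resistance is R2 + (R3‖R_L) = 1929 Ω, so V_A = 12.6 × 1929/2039 = 11.92 V.
Then V_B = V_A × (R3‖R_L)/(R2 + R3‖R_L) = 11.92 × 129.1/1929 = 0.798 V.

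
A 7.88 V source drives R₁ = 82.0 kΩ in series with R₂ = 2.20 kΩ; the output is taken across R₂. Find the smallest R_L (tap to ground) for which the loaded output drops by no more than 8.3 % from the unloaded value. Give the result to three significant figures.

Output resistance R_th = R₁‖R₂ = (82.0 × 2.20)/84.20 = 2.143 kΩ.
The fractional drop is R_th/(R_th + R_L); requiring this ≤ 0.0830 gives R_L ≥ R_th(1/0.0830 − 1) = 2.143 × 11.05 = 23.7 kΩ.

R_L(min) ≈ 23.7 kΩ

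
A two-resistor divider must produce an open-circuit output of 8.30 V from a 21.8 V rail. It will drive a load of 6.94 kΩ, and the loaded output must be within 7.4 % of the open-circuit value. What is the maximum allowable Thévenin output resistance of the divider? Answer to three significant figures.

Loading drop = R_th/(R_th + R_L) ≤ 0.0740, so R_th ≤ R_L · ε/(1−ε) = 6.94 kΩ × 0.0740/0.9260 = 555 Ω.
(Any R1, R2 with R2/(R1+R2) = 0.381 and R1‖R2 ≤ 555 Ω will meet the spec.)

R_th ≤ 555 Ω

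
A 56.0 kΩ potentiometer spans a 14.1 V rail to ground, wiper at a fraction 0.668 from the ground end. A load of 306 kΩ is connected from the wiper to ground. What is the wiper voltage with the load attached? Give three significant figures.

The wiper splits the pot into (1−α)R = 18.59 kΩ above and αR = 37.41 kΩ below.
Lower section ‖ load = 33.33 kΩ.
V_wiper = 14.1 × 33.33/(18.59 + 33.33) = 9.05 V.

V ≈ 9.05 V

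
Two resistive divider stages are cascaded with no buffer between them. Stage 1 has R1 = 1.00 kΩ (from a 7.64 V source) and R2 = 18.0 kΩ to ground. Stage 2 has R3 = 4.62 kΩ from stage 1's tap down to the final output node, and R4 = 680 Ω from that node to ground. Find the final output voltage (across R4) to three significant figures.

V_out ≈ 0.788 V

Stage 2 presents R3+R4 = 5300 Ω as a load on stage 1's tap.
Stage 1's lower leg becomes R2‖(R3+R4) = 4094 Ω, so V_mid = 7.64 × 4094/5094 = 6.140 V.
Stage 2 is itself unloaded: V_out = V_mid × R4/(R3+R4) = 6.140 × 680/5300 = 0.788 V.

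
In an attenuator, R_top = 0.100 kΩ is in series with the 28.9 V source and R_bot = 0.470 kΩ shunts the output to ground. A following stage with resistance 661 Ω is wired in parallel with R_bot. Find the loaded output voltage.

The load sits in parallel with R_bot: R_bot‖R_L = (470 × 661) / (470 + 661) = 274.7 Ω.
V_out = 28.9 × 274.7 / (100 + 274.7) = 28.9 × 274.7/374.7 = 21.2 V.

V_out ≈ 21.2 V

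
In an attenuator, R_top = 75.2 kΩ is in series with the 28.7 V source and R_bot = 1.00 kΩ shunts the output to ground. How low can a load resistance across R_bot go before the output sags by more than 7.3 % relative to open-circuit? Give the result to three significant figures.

R_L(min) ≈ 12.5 kΩ

Output resistance R_th = R_top‖R_bot = (75200 × 1000)/76200 = 986.9 Ω.
The fractional drop is R_th/(R_th + R_L); requiring this ≤ 0.0730 gives R_L ≥ R_th(1/0.0730 − 1) = 986.9 × 12.70 = 12.5 kΩ.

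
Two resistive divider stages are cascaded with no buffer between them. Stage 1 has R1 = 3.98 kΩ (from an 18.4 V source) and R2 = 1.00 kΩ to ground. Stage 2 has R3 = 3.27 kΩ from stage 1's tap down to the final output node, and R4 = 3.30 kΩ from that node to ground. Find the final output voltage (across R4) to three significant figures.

Stage 2 presents R3+R4 = 6.570 kΩ as a load on stage 1's tap.
Stage 1's lower leg becomes R2‖(R3+R4) = 0.8679 kΩ, so V_mid = 18.4 × 0.8679/4.848 = 3.294 V.
Stage 2 is itself unloaded: V_out = V_mid × R4/(R3+R4) = 3.294 × 3.30/6.570 = 1.65 V.

V_out ≈ 1.65 V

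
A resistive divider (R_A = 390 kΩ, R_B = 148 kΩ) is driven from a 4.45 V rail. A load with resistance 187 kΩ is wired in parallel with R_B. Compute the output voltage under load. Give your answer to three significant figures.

V_out ≈ 0.778 V

The load sits in parallel with R_B: R_B‖R_L = (148 × 187) / (148 + 187) = 82.61 kΩ.
V_out = 4.45 × 82.61 / (390 + 82.61) = 4.45 × 82.61/472.6 = 0.778 V.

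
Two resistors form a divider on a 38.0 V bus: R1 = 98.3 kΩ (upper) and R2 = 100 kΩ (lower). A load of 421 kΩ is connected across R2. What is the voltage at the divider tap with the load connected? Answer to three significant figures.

The load sits in parallel with R2: R2‖R_L = (100 × 421) / (100 + 421) = 80.81 kΩ.
V_out = 38.0 × 80.81 / (98.3 + 80.81) = 38.0 × 80.81/179.1 = 17.1 V.
(Unloaded it would have been 19.2 V.)

V_out ≈ 17.1 V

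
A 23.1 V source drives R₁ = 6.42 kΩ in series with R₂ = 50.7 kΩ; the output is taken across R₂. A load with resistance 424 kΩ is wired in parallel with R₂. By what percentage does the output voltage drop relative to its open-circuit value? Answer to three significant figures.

1.33 %

The divider's output (Thévenin) resistance is R₁‖R₂ = 5.698 kΩ.
Fractional drop under load = R_th/(R_th + R_L) = 5.698 / (5.698 + 424) = 0.01326.
So the output falls by 1.33 %.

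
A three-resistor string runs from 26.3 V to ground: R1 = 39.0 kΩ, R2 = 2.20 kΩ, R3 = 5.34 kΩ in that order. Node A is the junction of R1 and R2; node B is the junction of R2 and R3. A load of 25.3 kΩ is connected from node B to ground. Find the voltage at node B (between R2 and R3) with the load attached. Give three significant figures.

V ≈ 2.54 V

At node B, R3 is in parallel with the load: R3‖R_L = 4.409 kΩ.
Below node A the resistance is R2 + (R3‖R_L) = 6.609 kΩ, so V_A = 26.3 × 6.609/45.61 = 3.811 V.
Then V_B = V_A × (R3‖R_L)/(R2 + R3‖R_L) = 3.811 × 4.409/6.609 = 2.54 V.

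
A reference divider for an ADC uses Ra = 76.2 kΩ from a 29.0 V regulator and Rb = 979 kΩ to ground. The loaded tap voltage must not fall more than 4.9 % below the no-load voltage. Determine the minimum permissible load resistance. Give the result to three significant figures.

Output resistance R_th = Ra‖Rb = (76.2 × 979)/1055 = 70.70 kΩ.
The fractional drop is R_th/(R_th + R_L); requiring this ≤ 0.0490 gives R_L ≥ R_th(1/0.0490 − 1) = 70.70 × 19.41 = 1.37 MΩ.

R_L(min) ≈ 1.37 MΩ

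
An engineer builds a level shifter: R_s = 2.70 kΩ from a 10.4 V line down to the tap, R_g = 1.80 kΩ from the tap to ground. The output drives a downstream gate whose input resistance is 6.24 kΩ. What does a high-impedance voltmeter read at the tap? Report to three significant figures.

V_out ≈ 3.55 V

The load sits in parallel with R_g: R_g‖R_L = (1.80 × 6.24) / (1.80 + 6.24) = 1.397 kΩ.
V_out = 10.4 × 1.397 / (2.70 + 1.397) = 10.4 × 1.397/4.097 = 3.55 V.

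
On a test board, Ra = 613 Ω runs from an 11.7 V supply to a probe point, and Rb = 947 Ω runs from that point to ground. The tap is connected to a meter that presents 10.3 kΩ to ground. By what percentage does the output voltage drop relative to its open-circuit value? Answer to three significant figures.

3.49 %

The divider's output (Thévenin) resistance is Ra‖Rb = 372.1 Ω.
Fractional drop under load = R_th/(R_th + R_L) = 372.1 / (372.1 + 10300) = 0.03487.
So the output falls by 3.49 %.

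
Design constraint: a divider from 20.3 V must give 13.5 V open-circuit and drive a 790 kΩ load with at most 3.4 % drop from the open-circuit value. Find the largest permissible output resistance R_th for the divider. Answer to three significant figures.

Loading drop = R_th/(R_th + R_L) ≤ 0.0340, so R_th ≤ R_L · ε/(1−ε) = 790 kΩ × 0.0340/0.9660 = 27.8 kΩ.

R_th ≤ 27.8 kΩ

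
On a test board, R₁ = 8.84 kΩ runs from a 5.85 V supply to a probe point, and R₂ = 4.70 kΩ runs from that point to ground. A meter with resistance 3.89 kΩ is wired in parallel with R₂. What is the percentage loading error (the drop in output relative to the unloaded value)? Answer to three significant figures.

44.1 %

The divider's output (Thévenin) resistance is R₁‖R₂ = 3.069 kΩ.
Fractional drop under load = R_th/(R_th + R_L) = 3.069 / (3.069 + 3.89) = 0.4410.
So the output falls by 44.1 %.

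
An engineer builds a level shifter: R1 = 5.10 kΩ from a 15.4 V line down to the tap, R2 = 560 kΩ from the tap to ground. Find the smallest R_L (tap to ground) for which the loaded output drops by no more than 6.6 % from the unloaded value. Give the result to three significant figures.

Output resistance R_th = R1‖R2 = (5.10 × 560)/565.1 = 5.054 kΩ.
The fractional drop is R_th/(R_th + R_L); requiring this ≤ 0.0660 gives R_L ≥ R_th(1/0.0660 − 1) = 5.054 × 14.15 = 71.5 kΩ.

R_L(min) ≈ 71.5 kΩ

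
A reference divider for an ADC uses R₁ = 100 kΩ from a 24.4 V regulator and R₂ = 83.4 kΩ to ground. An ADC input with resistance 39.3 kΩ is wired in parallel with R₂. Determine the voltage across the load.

V_out ≈ 5.14 V

The load sits in parallel with R₂: R₂‖R_L = (83.4 × 39.3) / (83.4 + 39.3) = 26.71 kΩ.
V_out = 24.4 × 26.71 / (100 + 26.71) = 24.4 × 26.71/126.7 = 5.14 V.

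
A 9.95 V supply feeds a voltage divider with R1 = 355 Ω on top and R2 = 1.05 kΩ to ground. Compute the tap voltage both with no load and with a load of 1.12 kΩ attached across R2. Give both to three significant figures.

Unloaded: 7.44 V; loaded: 6.01 V

Open-circuit: V = 9.95 × 1050/(355 + 1050) = 7.44 V.
With the load, R2 becomes R2‖R_L = 541.9 Ω, so V = 9.95 × 541.9/896.9 = 6.01 V.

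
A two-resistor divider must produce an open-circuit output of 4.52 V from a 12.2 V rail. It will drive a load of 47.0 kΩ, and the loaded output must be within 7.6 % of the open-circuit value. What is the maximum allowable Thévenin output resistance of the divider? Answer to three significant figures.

Loading drop = R_th/(R_th + R_L) ≤ 0.0760, so R_th ≤ R_L · ε/(1−ε) = 47.0 kΩ × 0.0760/0.9240 = 3.87 kΩ.
(Any R1, R2 with R2/(R1+R2) = 0.370 and R1‖R2 ≤ 3.87 kΩ will meet the spec.)

R_th ≤ 3.87 kΩ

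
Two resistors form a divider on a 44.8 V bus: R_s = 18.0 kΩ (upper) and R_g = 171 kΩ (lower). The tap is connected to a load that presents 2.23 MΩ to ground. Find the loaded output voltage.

The load sits in parallel with R_g: R_g‖R_L = (171 × 2230) / (171 + 2230) = 158.8 kΩ.
V_out = 44.8 × 158.8 / (18.0 + 158.8) = 44.8 × 158.8/176.8 = 40.2 V.

V_out ≈ 40.2 V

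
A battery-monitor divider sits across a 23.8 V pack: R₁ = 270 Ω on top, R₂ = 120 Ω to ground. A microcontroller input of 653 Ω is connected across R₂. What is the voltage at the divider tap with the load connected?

V_out ≈ 6.50 V

The load sits in parallel with R₂: R₂‖R_L = (120 × 653) / (120 + 653) = 101.4 Ω.
V_out = 23.8 × 101.4 / (270 + 101.4) = 23.8 × 101.4/371.4 = 6.50 V.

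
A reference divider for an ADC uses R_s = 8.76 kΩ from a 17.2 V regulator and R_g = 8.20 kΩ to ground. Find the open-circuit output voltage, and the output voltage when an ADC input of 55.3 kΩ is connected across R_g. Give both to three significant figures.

Unloaded: 8.32 V; loaded: 7.72 V

Open-circuit: V = 17.2 × 8.20/(8.76 + 8.20) = 8.32 V.
With the load, R_g becomes R_g‖R_L = 7.141 kΩ, so V = 17.2 × 7.141/15.90 = 7.72 V.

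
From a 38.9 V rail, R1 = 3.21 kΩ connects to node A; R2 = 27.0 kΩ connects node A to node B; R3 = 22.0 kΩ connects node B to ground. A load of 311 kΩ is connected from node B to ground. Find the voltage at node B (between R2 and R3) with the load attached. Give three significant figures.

V ≈ 15.7 V

At node B, R3 is in parallel with the load: R3‖R_L = 20.55 kΩ.
Below node A the resistance is R2 + (R3‖R_L) = 47.55 kΩ, so V_A = 38.9 × 47.55/50.76 = 36.44 V.
Then V_B = V_A × (R3‖R_L)/(R2 + R3‖R_L) = 36.44 × 20.55/47.55 = 15.7 V.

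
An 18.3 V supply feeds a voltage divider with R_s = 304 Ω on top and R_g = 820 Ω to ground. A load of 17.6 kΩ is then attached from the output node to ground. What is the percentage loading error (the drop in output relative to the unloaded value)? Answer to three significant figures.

1.24 %

The divider's output (Thévenin) resistance is R_s‖R_g = 221.8 Ω.
Fractional drop under load = R_th/(R_th + R_L) = 221.8 / (221.8 + 17600) = 0.01244.
So the output falls by 1.24 %.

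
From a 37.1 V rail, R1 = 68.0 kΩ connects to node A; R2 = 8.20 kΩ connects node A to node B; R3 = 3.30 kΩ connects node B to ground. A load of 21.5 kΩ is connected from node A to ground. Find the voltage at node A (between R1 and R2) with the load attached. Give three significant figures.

V ≈ 3.68 V

Below node A the series string R2+R3 = 11.50 kΩ sits in parallel with the 21.5 kΩ load: 7.492 kΩ.
V_A = 37.1 × 7.492/(68.0 + 7.492) = 3.68 V.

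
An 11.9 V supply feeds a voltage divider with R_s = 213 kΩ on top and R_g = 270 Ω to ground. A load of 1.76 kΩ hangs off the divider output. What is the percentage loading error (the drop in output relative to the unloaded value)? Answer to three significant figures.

Unloaded V = 11.9 × 270/213300 = 0.015065 V.
Loaded: R_g‖R_L = 234.1 Ω, giving V = 11.9 × 234.1/213200 = 0.013064 V.
Drop = (0.015065 − 0.013064) / 0.015065 = 13.3 %.

13.3 %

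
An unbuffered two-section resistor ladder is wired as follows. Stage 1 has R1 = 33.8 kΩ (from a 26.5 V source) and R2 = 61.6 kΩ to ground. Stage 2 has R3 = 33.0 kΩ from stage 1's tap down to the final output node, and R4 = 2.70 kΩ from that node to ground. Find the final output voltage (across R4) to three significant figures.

Stage 2 presents R3+R4 = 35.70 kΩ as a load on stage 1's tap.
Stage 1's lower leg becomes R2‖(R3+R4) = 22.60 kΩ, so V_mid = 26.5 × 22.60/56.40 = 10.62 V.
Stage 2 is itself unloaded: V_out = V_mid × R4/(R3+R4) = 10.62 × 2.70/35.70 = 0.803 V.

V_out ≈ 0.803 V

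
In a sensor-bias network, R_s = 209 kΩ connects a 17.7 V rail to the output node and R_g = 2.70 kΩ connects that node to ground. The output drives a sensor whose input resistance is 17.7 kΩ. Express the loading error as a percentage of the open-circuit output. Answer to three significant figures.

13.1 %

Unloaded V = 17.7 × 2.70/211.7 = 0.22574 V.
Loaded: R_g‖R_L = 2.343 kΩ, giving V = 17.7 × 2.343/211.3 = 0.19620 V.
Drop = (0.22574 − 0.19620) / 0.22574 = 13.1 %.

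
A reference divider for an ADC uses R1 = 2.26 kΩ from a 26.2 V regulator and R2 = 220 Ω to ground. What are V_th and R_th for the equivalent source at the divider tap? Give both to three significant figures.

V_th is the open-circuit tap voltage: 26.2 × 220/(2260 + 220) = 2.32 V.
With the supply zeroed, R1 and R2 appear in parallel from the tap: R_th = R1‖R2 = (2260 × 220)/2480 = 200 Ω.

V_th = 2.32 V, R_th = 200 Ω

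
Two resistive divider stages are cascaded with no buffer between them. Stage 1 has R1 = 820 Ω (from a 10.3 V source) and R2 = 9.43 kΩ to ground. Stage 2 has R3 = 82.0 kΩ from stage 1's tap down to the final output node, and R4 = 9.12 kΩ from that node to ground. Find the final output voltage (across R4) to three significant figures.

Stage 2 presents R3+R4 = 91120 Ω as a load on stage 1's tap.
Stage 1's lower leg becomes R2‖(R3+R4) = 8546 Ω, so V_mid = 10.3 × 8546/9366 = 9.398 V.
Stage 2 is itself unloaded: V_out = V_mid × R4/(R3+R4) = 9.398 × 9120/91120 = 0.941 V.

V_out ≈ 0.941 V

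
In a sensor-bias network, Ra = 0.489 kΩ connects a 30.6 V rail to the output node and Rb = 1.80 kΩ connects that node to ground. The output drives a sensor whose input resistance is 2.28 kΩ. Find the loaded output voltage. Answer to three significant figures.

V_out ≈ 20.6 V

The load sits in parallel with Rb: Rb‖R_L = (1800 × 2280) / (1800 + 2280) = 1006 Ω.
V_out = 30.6 × 1006 / (489 + 1006) = 30.6 × 1006/1495 = 20.6 V.
(Unloaded it would have been 24.1 V.)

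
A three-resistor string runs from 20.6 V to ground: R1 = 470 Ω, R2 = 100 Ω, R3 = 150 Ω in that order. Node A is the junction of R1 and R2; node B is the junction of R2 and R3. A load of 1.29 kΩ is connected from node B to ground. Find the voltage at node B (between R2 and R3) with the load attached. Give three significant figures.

At node B, R3 is in parallel with the load: R3‖R_L = 134.4 Ω.
Below node A the resistance is R2 + (R3‖R_L) = 234.4 Ω, so V_A = 20.6 × 234.4/704.4 = 6.854 V.
Then V_B = V_A × (R3‖R_L)/(R2 + R3‖R_L) = 6.854 × 134.4/234.4 = 3.93 V.

V ≈ 3.93 V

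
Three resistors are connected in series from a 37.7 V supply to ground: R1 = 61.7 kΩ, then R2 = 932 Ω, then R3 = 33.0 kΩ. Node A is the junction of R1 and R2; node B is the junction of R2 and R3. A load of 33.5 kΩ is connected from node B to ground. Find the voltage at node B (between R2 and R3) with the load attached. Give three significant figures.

At node B, R3 is in parallel with the load: R3‖R_L = 16620 Ω.
Below node A the resistance is R2 + (R3‖R_L) = 17560 Ω, so V_A = 37.7 × 17560/79260 = 8.351 V.
Then V_B = V_A × (R3‖R_L)/(R2 + R3‖R_L) = 8.351 × 16620/17560 = 7.91 V.

V ≈ 7.91 V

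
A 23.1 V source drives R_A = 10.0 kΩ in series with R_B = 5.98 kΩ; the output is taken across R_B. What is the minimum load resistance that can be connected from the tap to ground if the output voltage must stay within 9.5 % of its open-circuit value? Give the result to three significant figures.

R_L(min) ≈ 35.6 kΩ

Output resistance R_th = R_A‖R_B = (10.0 × 5.98)/15.98 = 3.742 kΩ.
The fractional drop is R_th/(R_th + R_L); requiring this ≤ 0.0950 gives R_L ≥ R_th(1/0.0950 − 1) = 3.742 × 9.526 = 35.6 kΩ.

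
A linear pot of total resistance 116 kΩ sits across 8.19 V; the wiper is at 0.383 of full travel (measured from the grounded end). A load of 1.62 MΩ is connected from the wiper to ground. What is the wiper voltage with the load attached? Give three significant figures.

The wiper splits the pot into (1−α)R = 71.57 kΩ above and αR = 44.43 kΩ below.
Lower section ‖ load = 43.24 kΩ.
V_wiper = 8.19 × 43.24/(71.57 + 43.24) = 3.08 V.

V ≈ 3.08 V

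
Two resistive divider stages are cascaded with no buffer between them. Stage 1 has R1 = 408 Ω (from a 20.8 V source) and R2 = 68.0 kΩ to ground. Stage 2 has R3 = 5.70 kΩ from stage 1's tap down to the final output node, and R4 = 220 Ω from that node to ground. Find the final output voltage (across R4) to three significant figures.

V_out ≈ 0.719 V

Stage 2 presents R3+R4 = 5920 Ω as a load on stage 1's tap.
Stage 1's lower leg becomes R2‖(R3+R4) = 5446 Ω, so V_mid = 20.8 × 5446/5854 = 19.35 V.
Stage 2 is itself unloaded: V_out = V_mid × R4/(R3+R4) = 19.35 × 220/5920 = 0.719 V.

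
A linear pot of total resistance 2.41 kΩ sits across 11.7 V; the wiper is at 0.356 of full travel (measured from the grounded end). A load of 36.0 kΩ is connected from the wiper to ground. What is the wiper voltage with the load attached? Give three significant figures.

The wiper splits the pot into (1−α)R = 1552 Ω above and αR = 858.0 Ω below.
Lower section ‖ load = 838.0 Ω.
V_wiper = 11.7 × 838.0/(1552 + 838.0) = 4.10 V.

V ≈ 4.10 V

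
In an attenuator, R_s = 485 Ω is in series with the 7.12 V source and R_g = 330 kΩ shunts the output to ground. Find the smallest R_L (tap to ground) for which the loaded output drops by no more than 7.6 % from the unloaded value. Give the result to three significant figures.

R_L(min) ≈ 5.89 kΩ

Output resistance R_th = R_s‖R_g = (485 × 330000)/330500 = 484.3 Ω.
The fractional drop is R_th/(R_th + R_L); requiring this ≤ 0.0760 gives R_L ≥ R_th(1/0.0760 − 1) = 484.3 × 12.16 = 5.89 kΩ.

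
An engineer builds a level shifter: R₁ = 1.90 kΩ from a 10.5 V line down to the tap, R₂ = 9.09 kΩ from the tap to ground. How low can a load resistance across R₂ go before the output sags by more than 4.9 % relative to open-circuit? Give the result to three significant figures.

R_L(min) ≈ 30.5 kΩ

Output resistance R_th = R₁‖R₂ = (1.90 × 9.09)/10.99 = 1.572 kΩ.
The fractional drop is R_th/(R_th + R_L); requiring this ≤ 0.0490 gives R_L ≥ R_th(1/0.0490 − 1) = 1.572 × 19.41 = 30.5 kΩ.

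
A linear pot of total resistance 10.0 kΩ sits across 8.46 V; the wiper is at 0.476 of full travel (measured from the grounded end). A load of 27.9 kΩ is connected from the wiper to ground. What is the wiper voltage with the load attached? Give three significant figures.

V ≈ 3.70 V

The wiper splits the pot into (1−α)R = 5.240 kΩ above and αR = 4.760 kΩ below.
Lower section ‖ load = 4.066 kΩ.
V_wiper = 8.46 × 4.066/(5.240 + 4.066) = 3.70 V.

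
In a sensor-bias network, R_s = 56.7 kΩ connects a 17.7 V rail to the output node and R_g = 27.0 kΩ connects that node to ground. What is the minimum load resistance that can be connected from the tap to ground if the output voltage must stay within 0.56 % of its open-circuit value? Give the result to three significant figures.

Output resistance R_th = R_s‖R_g = (56.7 × 27.0)/83.70 = 18.29 kΩ.
The fractional drop is R_th/(R_th + R_L); requiring this ≤ 0.00560 gives R_L ≥ R_th(1/0.00560 − 1) = 18.29 × 177.6 = 3.25 MΩ.

R_L(min) ≈ 3.25 MΩ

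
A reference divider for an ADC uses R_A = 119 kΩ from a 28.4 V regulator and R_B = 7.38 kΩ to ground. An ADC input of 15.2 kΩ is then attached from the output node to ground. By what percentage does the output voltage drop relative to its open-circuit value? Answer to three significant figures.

Unloaded V = 28.4 × 7.38/126.4 = 1.658 V.
Loaded: R_B‖R_L = 4.968 kΩ, giving V = 28.4 × 4.968/124.0 = 1.138 V.
Drop = (1.658 − 1.138) / 1.658 = 31.4 %.

31.4 %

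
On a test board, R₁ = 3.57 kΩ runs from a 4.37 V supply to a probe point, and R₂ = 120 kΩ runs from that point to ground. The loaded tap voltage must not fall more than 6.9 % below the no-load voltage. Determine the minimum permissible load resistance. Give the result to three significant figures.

Output resistance R_th = R₁‖R₂ = (3.57 × 120)/123.6 = 3.467 kΩ.
The fractional drop is R_th/(R_th + R_L); requiring this ≤ 0.0690 gives R_L ≥ R_th(1/0.0690 − 1) = 3.467 × 13.49 = 46.8 kΩ.

R_L(min) ≈ 46.8 kΩ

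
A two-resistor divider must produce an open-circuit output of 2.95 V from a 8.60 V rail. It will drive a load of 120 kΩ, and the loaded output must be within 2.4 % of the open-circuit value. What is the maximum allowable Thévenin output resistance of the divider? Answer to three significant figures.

Loading drop = R_th/(R_th + R_L) ≤ 0.0240, so R_th ≤ R_L · ε/(1−ε) = 120 kΩ × 0.0240/0.9760 = 2.95 kΩ.
(Any R1, R2 with R2/(R1+R2) = 0.343 and R1‖R2 ≤ 2.95 kΩ will meet the spec.)

R_th ≤ 2.95 kΩ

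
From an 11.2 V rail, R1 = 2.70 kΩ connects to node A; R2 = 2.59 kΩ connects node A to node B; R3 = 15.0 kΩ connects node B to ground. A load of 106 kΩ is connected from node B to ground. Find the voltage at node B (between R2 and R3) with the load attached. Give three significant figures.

At node B, R3 is in parallel with the load: R3‖R_L = 13.14 kΩ.
Below node A the resistance is R2 + (R3‖R_L) = 15.73 kΩ, so V_A = 11.2 × 15.73/18.43 = 9.559 V.
Then V_B = V_A × (R3‖R_L)/(R2 + R3‖R_L) = 9.559 × 13.14/15.73 = 7.99 V.

V ≈ 7.99 V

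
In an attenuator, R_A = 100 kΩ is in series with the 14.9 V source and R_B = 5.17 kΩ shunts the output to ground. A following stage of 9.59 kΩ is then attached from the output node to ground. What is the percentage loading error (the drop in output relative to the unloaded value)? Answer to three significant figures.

33.9 %

The divider's output (Thévenin) resistance is R_A‖R_B = 4.916 kΩ.
Fractional drop under load = R_th/(R_th + R_L) = 4.916 / (4.916 + 9.59) = 0.3389.
So the output falls by 33.9 %.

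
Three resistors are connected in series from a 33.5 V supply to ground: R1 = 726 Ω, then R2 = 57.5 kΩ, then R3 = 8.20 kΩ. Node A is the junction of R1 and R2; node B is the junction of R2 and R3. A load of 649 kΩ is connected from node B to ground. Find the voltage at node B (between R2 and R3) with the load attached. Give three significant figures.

V ≈ 4.09 V

At node B, R3 is in parallel with the load: R3‖R_L = 8098 Ω.
Below node A the resistance is R2 + (R3‖R_L) = 65600 Ω, so V_A = 33.5 × 65600/66320 = 33.13 V.
Then V_B = V_A × (R3‖R_L)/(R2 + R3‖R_L) = 33.13 × 8098/65600 = 4.09 V.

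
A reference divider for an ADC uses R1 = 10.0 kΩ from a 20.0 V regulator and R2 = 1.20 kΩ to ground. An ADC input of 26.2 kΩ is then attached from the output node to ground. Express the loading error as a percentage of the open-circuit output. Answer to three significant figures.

The divider's output (Thévenin) resistance is R1‖R2 = 1.071 kΩ.
Fractional drop under load = R_th/(R_th + R_L) = 1.071 / (1.071 + 26.2) = 0.03929.
So the output falls by 3.93 %.

3.93 %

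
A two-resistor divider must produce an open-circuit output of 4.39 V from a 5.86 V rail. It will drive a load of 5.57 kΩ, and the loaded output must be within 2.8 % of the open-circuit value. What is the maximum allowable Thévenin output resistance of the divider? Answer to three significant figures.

R_th ≤ 160 Ω

Loading drop = R_th/(R_th + R_L) ≤ 0.0280, so R_th ≤ R_L · ε/(1−ε) = 5.57 kΩ × 0.0280/0.9720 = 160 Ω.
(Any R1, R2 with R2/(R1+R2) = 0.749 and R1‖R2 ≤ 160 Ω will meet the spec.)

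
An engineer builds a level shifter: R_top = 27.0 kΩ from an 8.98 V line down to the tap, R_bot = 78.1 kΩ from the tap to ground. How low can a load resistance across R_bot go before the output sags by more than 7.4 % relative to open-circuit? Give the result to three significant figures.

Output resistance R_th = R_top‖R_bot = (27.0 × 78.1)/105.1 = 20.06 kΩ.
The fractional drop is R_th/(R_th + R_L); requiring this ≤ 0.0740 gives R_L ≥ R_th(1/0.0740 − 1) = 20.06 × 12.51 = 251 kΩ.

R_L(min) ≈ 251 kΩ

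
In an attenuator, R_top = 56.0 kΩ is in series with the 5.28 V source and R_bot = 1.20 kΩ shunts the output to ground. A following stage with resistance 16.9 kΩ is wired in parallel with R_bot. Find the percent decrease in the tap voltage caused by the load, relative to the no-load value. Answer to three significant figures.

6.50 %

The divider's output (Thévenin) resistance is R_top‖R_bot = 1.175 kΩ.
Fractional drop under load = R_th/(R_th + R_L) = 1.175 / (1.175 + 16.9) = 0.06500.
So the output falls by 6.50 %.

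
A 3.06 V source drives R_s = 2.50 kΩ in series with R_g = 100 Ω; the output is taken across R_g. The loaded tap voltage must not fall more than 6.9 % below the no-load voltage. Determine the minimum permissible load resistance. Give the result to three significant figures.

R_L(min) ≈ 1.30 kΩ

Output resistance R_th = R_s‖R_g = (2500 × 100)/2600 = 96.15 Ω.
The fractional drop is R_th/(R_th + R_L); requiring this ≤ 0.0690 gives R_L ≥ R_th(1/0.0690 − 1) = 96.15 × 13.49 = 1.30 kΩ.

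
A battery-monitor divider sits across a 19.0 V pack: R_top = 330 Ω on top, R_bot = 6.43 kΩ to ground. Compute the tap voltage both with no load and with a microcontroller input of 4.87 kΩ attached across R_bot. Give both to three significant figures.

Open-circuit: V = 19.0 × 6430/(330 + 6430) = 18.1 V.
With the load, R_bot becomes R_bot‖R_L = 2771 Ω, so V = 19.0 × 2771/3101 = 17.0 V.

Unloaded: 18.1 V; loaded: 17.0 V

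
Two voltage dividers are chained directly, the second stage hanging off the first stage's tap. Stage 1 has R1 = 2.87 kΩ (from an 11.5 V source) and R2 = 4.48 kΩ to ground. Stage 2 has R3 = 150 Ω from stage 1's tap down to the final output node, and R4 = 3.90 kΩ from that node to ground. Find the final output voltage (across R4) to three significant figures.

Stage 2 presents R3+R4 = 4050 Ω as a load on stage 1's tap.
Stage 1's lower leg becomes R2‖(R3+R4) = 2127 Ω, so V_mid = 11.5 × 2127/4997 = 4.895 V.
Stage 2 is itself unloaded: V_out = V_mid × R4/(R3+R4) = 4.895 × 3900/4050 = 4.71 V.

V_out ≈ 4.71 V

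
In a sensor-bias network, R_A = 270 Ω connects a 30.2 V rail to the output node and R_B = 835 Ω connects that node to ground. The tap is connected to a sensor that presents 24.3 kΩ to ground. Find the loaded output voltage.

V_out ≈ 22.6 V

The load sits in parallel with R_B: R_B‖R_L = (835 × 24300) / (835 + 24300) = 807.3 Ω.
V_out = 30.2 × 807.3 / (270 + 807.3) = 30.2 × 807.3/1077 = 22.6 V.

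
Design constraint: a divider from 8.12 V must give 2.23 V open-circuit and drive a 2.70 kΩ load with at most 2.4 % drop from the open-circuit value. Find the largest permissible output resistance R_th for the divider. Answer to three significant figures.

Loading drop = R_th/(R_th + R_L) ≤ 0.0240, so R_th ≤ R_L · ε/(1−ε) = 2.70 kΩ × 0.0240/0.9760 = 66.4 Ω.

R_th ≤ 66.4 Ω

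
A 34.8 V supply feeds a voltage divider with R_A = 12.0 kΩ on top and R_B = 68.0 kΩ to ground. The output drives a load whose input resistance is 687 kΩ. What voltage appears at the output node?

V_out ≈ 29.1 V

The load sits in parallel with R_B: R_B‖R_L = (68.0 × 687) / (68.0 + 687) = 61.88 kΩ.
V_out = 34.8 × 61.88 / (12.0 + 61.88) = 34.8 × 61.88/73.88 = 29.1 V.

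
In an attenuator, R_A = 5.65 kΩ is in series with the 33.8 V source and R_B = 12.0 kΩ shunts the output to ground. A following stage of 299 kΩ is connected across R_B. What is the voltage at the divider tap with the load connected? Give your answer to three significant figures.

V_out ≈ 22.7 V

The load sits in parallel with R_B: R_B‖R_L = (12.0 × 299) / (12.0 + 299) = 11.54 kΩ.
V_out = 33.8 × 11.54 / (5.65 + 11.54) = 33.8 × 11.54/17.19 = 22.7 V.
(Unloaded it would have been 23.0 V.)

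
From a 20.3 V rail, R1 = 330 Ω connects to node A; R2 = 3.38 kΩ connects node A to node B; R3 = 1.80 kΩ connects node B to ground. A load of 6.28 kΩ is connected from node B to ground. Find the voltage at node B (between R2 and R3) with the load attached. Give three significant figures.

V ≈ 5.56 V

At node B, R3 is in parallel with the load: R3‖R_L = 1399 Ω.
Below node A the resistance is R2 + (R3‖R_L) = 4779 Ω, so V_A = 20.3 × 4779/5109 = 18.99 V.
Then V_B = V_A × (R3‖R_L)/(R2 + R3‖R_L) = 18.99 × 1399/4779 = 5.56 V.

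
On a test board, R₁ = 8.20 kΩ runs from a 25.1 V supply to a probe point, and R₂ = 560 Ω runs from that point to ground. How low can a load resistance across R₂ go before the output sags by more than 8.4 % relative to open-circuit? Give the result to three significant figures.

R_L(min) ≈ 5.72 kΩ

Output resistance R_th = R₁‖R₂ = (8200 × 560)/8760 = 524.2 Ω.
The fractional drop is R_th/(R_th + R_L); requiring this ≤ 0.0840 gives R_L ≥ R_th(1/0.0840 − 1) = 524.2 × 10.90 = 5.72 kΩ.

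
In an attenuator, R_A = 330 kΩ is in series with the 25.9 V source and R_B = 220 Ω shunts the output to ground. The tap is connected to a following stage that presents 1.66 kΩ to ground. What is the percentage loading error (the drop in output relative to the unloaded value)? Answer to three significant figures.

The divider's output (Thévenin) resistance is R_A‖R_B = 219.9 Ω.
Fractional drop under load = R_th/(R_th + R_L) = 219.9 / (219.9 + 1660) = 0.1170.
So the output falls by 11.7 %.

11.7 %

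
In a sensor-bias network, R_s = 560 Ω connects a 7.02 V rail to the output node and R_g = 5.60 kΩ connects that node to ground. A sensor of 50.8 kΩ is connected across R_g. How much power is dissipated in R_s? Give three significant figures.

P ≈ 0.879 mW

Total resistance from the source is R_s + (R_g‖R_L) = 5604 Ω, so I = 7.02/5604 Ω = 1.253 mA.
P = I²·R_s = (1.253 mA)² × 560 Ω = 0.879 mW.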